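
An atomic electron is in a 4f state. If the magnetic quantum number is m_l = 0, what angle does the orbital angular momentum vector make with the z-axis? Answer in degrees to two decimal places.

4f means n = 4, l = 3.
|L|² = l(l+1)ℏ² = 12ℏ², so |L| = 2√3 ℏ.
L_z = m_l ℏ = 0ℏ.
cos θ = L_z/|L| = 0/√12, so θ ≈ 90.00°.

θ ≈ 90.00°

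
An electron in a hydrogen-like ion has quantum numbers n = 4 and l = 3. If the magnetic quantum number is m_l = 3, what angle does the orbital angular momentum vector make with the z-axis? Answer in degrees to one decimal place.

θ ≈ 30.0°

|L|² = l(l+1)ℏ² = 12ℏ², so |L| = 2√3 ℏ.
L_z = m_l ℏ = 3ℏ.
cos θ = L_z/|L| = 3/√12, so θ ≈ 30.0°.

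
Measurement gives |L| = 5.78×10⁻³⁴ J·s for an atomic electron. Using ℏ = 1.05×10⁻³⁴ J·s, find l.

l = 5

Dividing by ℏ: |L|/ℏ ≈ 5.505.
Set l(l+1) = 30.30; the integer solution is l = 5.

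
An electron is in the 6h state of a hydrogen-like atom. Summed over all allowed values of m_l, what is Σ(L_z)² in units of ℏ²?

Σ(L_z)² = 110 ℏ²

6h means n = 6, l = 5.
m_l runs from −5 to 5, i.e. {-5, -4, -3, -2, -1, 0, 1, 2, 3, 4, 5}.
Summing m² from −5 to 5: Σ m_l² = 110.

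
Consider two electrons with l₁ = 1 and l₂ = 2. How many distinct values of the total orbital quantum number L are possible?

3

L runs from |1 − 2| = 1 to 1 + 2 = 3.
Allowed values: L = 1, 2, 3.
That is 3 values.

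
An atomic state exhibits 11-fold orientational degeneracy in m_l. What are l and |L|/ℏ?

Since there are 2l+1 = 11 values of m_l, l = 5.
Then |L| = √(l(l+1)) ℏ = √30 ℏ.

l = 5, |L| = √30 ℏ ≈ 5.477ℏ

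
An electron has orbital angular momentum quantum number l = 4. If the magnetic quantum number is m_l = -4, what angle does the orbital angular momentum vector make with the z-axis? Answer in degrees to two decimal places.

|L| = √(l(l+1)) ℏ = 2√5 ℏ.
L_z = m_l ℏ = −4ℏ.
cos θ = L_z/|L| = -4/√20, so θ ≈ 153.43°.

θ ≈ 153.43°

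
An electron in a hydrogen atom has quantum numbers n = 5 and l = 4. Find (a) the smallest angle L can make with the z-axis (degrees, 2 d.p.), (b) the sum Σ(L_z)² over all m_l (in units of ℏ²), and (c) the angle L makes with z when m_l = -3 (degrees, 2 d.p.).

θ_min ≈ 26.57°; Σ(L_z)² = 60 ℏ²; θ(m_l=-3) ≈ 132.13°

cos θ_min = 4/√20, so θ_min ≈ 26.57°.
Σ m_l² = 60, so Σ(L_z)² = 60 ℏ².
For m_l = -3: cos θ = -3/√20, θ ≈ 132.13°.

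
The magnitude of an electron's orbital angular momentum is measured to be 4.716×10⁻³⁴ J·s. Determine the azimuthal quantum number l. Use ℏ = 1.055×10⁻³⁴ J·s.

l = 4

|L|/ℏ = (4.716×10⁻³⁴)/(1.055×10⁻³⁴) ≈ 4.470.
Set l(l+1) = 19.98; the integer solution is l = 4.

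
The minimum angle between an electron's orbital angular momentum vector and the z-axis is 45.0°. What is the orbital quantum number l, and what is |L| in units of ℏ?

l = 1, |L| = √2 ℏ ≈ 1.414ℏ

At minimum angle, m_l = l, so cos θ = l/√(l(l+1)); cos²θ = l/(l+1) = 0.5000.
l = cos²θ/sin²θ ≈ 1.
Then |L| = ℏ√(1·2) = √2 ℏ.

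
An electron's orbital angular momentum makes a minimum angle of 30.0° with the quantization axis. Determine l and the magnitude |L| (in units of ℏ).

l = 3, |L| = 2√3 ℏ ≈ 3.464ℏ

cos²θ_min = l/(l+1) = 0.7500.
Thus l = 0.7500/(1 − 0.7500) ≈ 3.
Then |L| = ℏ√(3·4) = 2√3 ℏ.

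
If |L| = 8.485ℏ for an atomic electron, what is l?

(|L|/ℏ)² = l(l+1) = 72.
Solving: l = 8.

l = 8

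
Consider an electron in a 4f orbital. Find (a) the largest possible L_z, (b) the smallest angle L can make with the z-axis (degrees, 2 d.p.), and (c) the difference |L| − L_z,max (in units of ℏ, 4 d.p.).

4f means n = 4, l = 3.
L_z,max = lℏ = 3ℏ.
cos θ_min = 3/√12, so θ_min ≈ 30.00°.
|L| − L_z,max = (2√3 − 3)ℏ ≈ 0.4641ℏ.

L_z,max = 3ℏ; θ_min ≈ 30.00°; |L|−L_z,max ≈ 0.4641ℏ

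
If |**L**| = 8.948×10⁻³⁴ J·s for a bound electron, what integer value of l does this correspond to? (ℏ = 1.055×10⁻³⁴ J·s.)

|L|/ℏ = (8.948×10⁻³⁴)/(1.055×10⁻³⁴) ≈ 8.482.
(|L|/ℏ)² = l(l+1) ≈ 71.94 ⇒ l = 8.

l = 8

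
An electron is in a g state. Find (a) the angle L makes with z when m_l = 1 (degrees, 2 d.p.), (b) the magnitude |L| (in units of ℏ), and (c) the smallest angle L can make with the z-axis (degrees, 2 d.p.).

For a g orbital, l = 4.
For m_l = 1: cos θ = 1/√20, θ ≈ 77.08°.
|L| = ℏ√(4·5) = 2√5 ℏ ≈ 4.472ℏ.
cos θ_min = 4/√20, so θ_min ≈ 26.57°.

θ(m_l=1) ≈ 77.08°; |L| = 2√5 ℏ ≈ 4.472ℏ; θ_min ≈ 26.57°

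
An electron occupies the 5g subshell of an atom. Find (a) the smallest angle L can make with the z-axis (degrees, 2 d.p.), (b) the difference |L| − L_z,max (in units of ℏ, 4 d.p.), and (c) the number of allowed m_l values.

θ_min ≈ 26.57°; |L|−L_z,max ≈ 0.4721ℏ; 9 values

5g means n = 5, l = 4.
cos θ_min = 4/√20, so θ_min ≈ 26.57°.
|L| − L_z,max = (2√5 − 4)ℏ ≈ 0.4721ℏ.
There are 2l+1 = 9 values of m_l.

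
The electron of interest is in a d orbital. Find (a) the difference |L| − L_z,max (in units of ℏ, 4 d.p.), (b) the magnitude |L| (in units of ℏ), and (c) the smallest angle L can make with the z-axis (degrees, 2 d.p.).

A d state has l = 2.
|L| − L_z,max = (√6 − 2)ℏ ≈ 0.4495ℏ.
|L| = ℏ√(2·3) = √6 ℏ ≈ 2.449ℏ.
cos θ_min = 2/√6, so θ_min ≈ 35.26°.

|L|−L_z,max ≈ 0.4495ℏ; |L| = √6 ℏ ≈ 2.449ℏ; θ_min ≈ 35.26°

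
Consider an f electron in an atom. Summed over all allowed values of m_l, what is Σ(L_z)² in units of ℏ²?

Σ(L_z)² = 28 ℏ²

The letter f corresponds to l = 3.
m_l ∈ {-3, -2, -1, 0, 1, 2, 3}.
Σ m_l² = 2·(1 + 4 + 9) = 28.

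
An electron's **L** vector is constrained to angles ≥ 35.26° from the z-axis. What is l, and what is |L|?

l = 2, |L| = √6 ℏ ≈ 2.449ℏ

At minimum angle, m_l = l, so cos θ = l/√(l(l+1)); cos²θ = l/(l+1) = 0.6667.
Solving: l = 2.
Then |L| = ℏ√(2·3) = √6 ℏ.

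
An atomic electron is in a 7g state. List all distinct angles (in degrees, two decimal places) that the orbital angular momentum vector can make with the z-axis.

For 7g, l = 4.
|L|² = l(l+1)ℏ² = 20ℏ², so |L| = 2√5 ℏ.
cos θ = m_l/√20 for each m_l ∈ {-4, -3, -2, -1, 0, 1, 2, 3, 4}.

θ ∈ {26.57°, 47.87°, 63.43°, 77.08°, 90.00°, 102.92°, 116.57°, 132.13°, 153.43°}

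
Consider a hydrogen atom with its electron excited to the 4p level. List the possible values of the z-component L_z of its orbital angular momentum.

L_z ∈ {−ℏ, 0, ℏ}

The 4p level has l = 1.
L_z = m_l ℏ with m_l ranging from −l to +l in integer steps.
For l = 1: m_l ∈ {-1, 0, 1}.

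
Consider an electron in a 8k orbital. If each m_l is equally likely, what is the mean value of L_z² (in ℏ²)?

8k means n = 8, l = 7.
m_l ∈ {-7, -6, -5, -4, -3, -2, -1, 0, 1, 2, 3, 4, 5, 6, 7}.
⟨L_z²⟩ = ℏ²·l(l+1)/3 = 18.67ℏ².

⟨L_z²⟩ = 18.67 ℏ²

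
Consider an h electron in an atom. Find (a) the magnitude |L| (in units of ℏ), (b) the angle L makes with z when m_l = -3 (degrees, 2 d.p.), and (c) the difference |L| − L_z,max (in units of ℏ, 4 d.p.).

|L| = √30 ℏ ≈ 5.477ℏ; θ(m_l=-3) ≈ 123.21°; |L|−L_z,max ≈ 0.4772ℏ

An h state has l = 5.
|L| = ℏ√(5·6) = √30 ℏ ≈ 5.477ℏ.
For m_l = -3: cos θ = -3/√30, θ ≈ 123.21°.
|L| − L_z,max = (√30 − 5)ℏ ≈ 0.4772ℏ.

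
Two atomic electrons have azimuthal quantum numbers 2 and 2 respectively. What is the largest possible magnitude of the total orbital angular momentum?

By the triangle rule, |l₁ − l₂| ≤ L ≤ l₁ + l₂.
So L can be 0, 1, 2, 3, 4.
The largest magnitude corresponds to L = 4: |L_tot| = ℏ√(4·5) = 2√5 ℏ.

|L_tot|_max = 2√5 ℏ ≈ 4.472ℏ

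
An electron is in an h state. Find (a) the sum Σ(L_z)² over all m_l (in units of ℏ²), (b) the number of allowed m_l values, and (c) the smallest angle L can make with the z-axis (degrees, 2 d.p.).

The letter h corresponds to l = 5.
Σ m_l² = 110, so Σ(L_z)² = 110 ℏ².
There are 2l+1 = 11 values of m_l.
cos θ_min = 5/√30, so θ_min ≈ 24.09°.

Σ(L_z)² = 110 ℏ²; 11 values; θ_min ≈ 24.09°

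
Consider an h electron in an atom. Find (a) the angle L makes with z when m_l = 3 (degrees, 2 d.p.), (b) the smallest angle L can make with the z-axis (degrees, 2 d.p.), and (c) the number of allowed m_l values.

θ(m_l=3) ≈ 56.79°; θ_min ≈ 24.09°; 11 values

For an h orbital, l = 5.
For m_l = 3: cos θ = 3/√30, θ ≈ 56.79°.
cos θ_min = 5/√30, so θ_min ≈ 24.09°.
There are 2l+1 = 11 values of m_l.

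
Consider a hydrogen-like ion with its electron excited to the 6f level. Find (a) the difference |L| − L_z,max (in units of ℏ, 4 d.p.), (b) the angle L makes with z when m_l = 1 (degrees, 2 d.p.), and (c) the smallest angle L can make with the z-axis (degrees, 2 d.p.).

The 6f level has l = 3.
|L| − L_z,max = (2√3 − 3)ℏ ≈ 0.4641ℏ.
For m_l = 1: cos θ = 1/√12, θ ≈ 73.22°.
cos θ_min = 3/√12, so θ_min ≈ 30.00°.

|L|−L_z,max ≈ 0.4641ℏ; θ(m_l=1) ≈ 73.22°; θ_min ≈ 30.00°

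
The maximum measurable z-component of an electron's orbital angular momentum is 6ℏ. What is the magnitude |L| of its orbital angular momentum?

Since max m_l = l, l = 6.
|L| = ℏ√(l(l+1)) = √42 ℏ.

|L| = √42 ℏ ≈ 6.481ℏ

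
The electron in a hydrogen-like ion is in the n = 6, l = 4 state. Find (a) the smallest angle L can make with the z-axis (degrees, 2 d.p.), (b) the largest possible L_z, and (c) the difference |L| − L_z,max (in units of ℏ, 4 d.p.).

cos θ_min = 4/√20, so θ_min ≈ 26.57°.
L_z,max = lℏ = 4ℏ.
|L| − L_z,max = (2√5 − 4)ℏ ≈ 0.4721ℏ.

θ_min ≈ 26.57°; L_z,max = 4ℏ; |L|−L_z,max ≈ 0.4721ℏ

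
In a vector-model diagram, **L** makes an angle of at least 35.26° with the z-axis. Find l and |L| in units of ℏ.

l = 2, |L| = √6 ℏ ≈ 2.449ℏ

cos θ_min = l/√(l(l+1)) = √(l/(l+1)), so l/(l+1) = cos²(35.26°) = 0.6667.
Thus l = 0.6667/(1 − 0.6667) ≈ 2.
Then |L| = ℏ√(2·3) = √6 ℏ.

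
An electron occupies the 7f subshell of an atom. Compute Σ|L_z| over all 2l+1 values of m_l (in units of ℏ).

Σ|L_z| = 12 ℏ

The 7f subshell has l = 3.
m_l runs from −3 to 3, i.e. {-3, -2, -1, 0, 1, 2, 3}.
Σ|m_l| = 2·3(3+1)/2 = 12.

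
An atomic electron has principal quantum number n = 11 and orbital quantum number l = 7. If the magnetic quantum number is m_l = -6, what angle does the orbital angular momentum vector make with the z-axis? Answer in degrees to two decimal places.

|L| = ℏ√(l(l+1)) = 2√14 ℏ.
L_z = m_l ℏ = −6ℏ.
cos θ = L_z/|L| = -6/√56, so θ ≈ 143.30°.

θ ≈ 143.30°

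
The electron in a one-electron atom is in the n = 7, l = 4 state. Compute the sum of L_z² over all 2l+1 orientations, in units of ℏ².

The allowed m_l values are -4, -3, -2, -1, 0, 1, 2, 3, 4.
Σ m_l² = 2·(1 + 4 + 9 + 16) = 60.

Σ(L_z)² = 60 ℏ²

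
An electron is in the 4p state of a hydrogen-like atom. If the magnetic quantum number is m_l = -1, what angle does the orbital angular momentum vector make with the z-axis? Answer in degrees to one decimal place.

θ ≈ 135.0°

The 4p subshell has l = 1.
|L| = ℏ√(l(l+1)) = √2 ℏ.
L_z = m_l ℏ = −1ℏ.
cos θ = L_z/|L| = -1/√2, so θ ≈ 135.0°.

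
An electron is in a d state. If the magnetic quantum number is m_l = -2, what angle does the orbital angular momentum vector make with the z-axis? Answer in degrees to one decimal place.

D corresponds to l = 2.
|L|² = l(l+1)ℏ² = 6ℏ², so |L| = √6 ℏ.
L_z = m_l ℏ = −2ℏ.
cos θ = L_z/|L| = -2/√6, so θ ≈ 144.7°.

θ ≈ 144.7°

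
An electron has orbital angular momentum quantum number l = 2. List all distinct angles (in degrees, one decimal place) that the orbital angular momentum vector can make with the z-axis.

θ ∈ {35.3°, 65.9°, 90.0°, 114.1°, 144.7°}

|L| = ℏ√(l(l+1)) = √6 ℏ.
cos θ = m_l/√6 for each m_l ∈ {-2, -1, 0, 1, 2}.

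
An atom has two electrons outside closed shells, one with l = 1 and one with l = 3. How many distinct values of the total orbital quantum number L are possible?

3

Angular momentum addition gives L = |l₁ − l₂|, …, l₁ + l₂.
Allowed values: L = 2, 3, 4.
That is 3 values.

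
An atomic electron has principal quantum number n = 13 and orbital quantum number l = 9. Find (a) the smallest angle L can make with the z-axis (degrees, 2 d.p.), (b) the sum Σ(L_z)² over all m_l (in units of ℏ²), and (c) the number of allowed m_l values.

θ_min ≈ 18.43°; Σ(L_z)² = 570 ℏ²; 19 values

cos θ_min = 9/√90, so θ_min ≈ 18.43°.
Σ m_l² = 570, so Σ(L_z)² = 570 ℏ².
There are 2l+1 = 19 values of m_l.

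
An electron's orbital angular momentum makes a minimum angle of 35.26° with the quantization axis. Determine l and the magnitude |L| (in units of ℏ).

At minimum angle, m_l = l, so cos θ = l/√(l(l+1)); cos²θ = l/(l+1) = 0.6667.
l = cos²θ/sin²θ ≈ 2.
Then |L| = ℏ√(2·3) = √6 ℏ.

l = 2, |L| = √6 ℏ ≈ 2.449ℏ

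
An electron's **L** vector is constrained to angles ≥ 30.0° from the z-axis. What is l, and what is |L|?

cos θ_min = l/√(l(l+1)) = √(l/(l+1)), so l/(l+1) = cos²(30.0°) = 0.7500.
l = cos²θ/sin²θ ≈ 3.
Then |L| = ℏ√(3·4) = 2√3 ℏ.

l = 3, |L| = 2√3 ℏ ≈ 3.464ℏ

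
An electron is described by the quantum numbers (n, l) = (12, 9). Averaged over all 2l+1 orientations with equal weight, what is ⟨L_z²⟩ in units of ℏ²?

⟨L_z²⟩ = 30 ℏ²

m_l ∈ {-9, -8, -7, -6, -5, -4, -3, -2, -1, 0, 1, 2, 3, 4, 5, 6, 7, 8, 9}.
⟨L_z²⟩ = ℏ²·(Σ m_l²)/(2l+1) = ℏ²·570/19 = 30ℏ².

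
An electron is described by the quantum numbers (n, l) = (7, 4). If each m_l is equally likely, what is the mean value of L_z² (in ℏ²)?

⟨L_z²⟩ = 6.667 ℏ²

The allowed m_l values are -4, -3, -2, -1, 0, 1, 2, 3, 4.
⟨L_z²⟩ = ℏ²·l(l+1)/3 = 6.667ℏ².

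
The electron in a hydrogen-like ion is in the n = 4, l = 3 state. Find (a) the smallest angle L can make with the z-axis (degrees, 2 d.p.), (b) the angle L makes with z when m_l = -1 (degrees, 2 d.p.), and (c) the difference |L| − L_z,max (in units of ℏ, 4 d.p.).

cos θ_min = 3/√12, so θ_min ≈ 30.00°.
For m_l = -1: cos θ = -1/√12, θ ≈ 106.78°.
|L| − L_z,max = (2√3 − 3)ℏ ≈ 0.4641ℏ.

θ_min ≈ 30.00°; θ(m_l=-1) ≈ 106.78°; |L|−L_z,max ≈ 0.4641ℏ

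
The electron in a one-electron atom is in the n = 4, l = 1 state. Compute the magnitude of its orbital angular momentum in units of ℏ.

|L| = ℏ√(l(l+1)) = ℏ√(1·2) = √2 ℏ

|L| = √2 ℏ ≈ 1.414ℏ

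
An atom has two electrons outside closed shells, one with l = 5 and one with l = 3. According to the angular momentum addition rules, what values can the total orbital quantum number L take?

L = 2, 3, 4, 5, 6, 7, 8

The total orbital quantum number L ranges from |l₁ − l₂| to l₁ + l₂ in integer steps.
So L can be 2, 3, 4, 5, 6, 7, 8.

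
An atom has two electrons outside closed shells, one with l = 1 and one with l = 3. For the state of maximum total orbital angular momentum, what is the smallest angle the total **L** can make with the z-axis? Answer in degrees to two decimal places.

θ_min ≈ 26.57°

By the triangle rule, |l₁ − l₂| ≤ L ≤ l₁ + l₂.
L ∈ {2, 3, 4}.
The maximum is L = 4, with |L_tot| = ℏ√(4·5) = 2√5 ℏ.
The minimum angle with z is arccos(4/√20) ≈ 26.57°.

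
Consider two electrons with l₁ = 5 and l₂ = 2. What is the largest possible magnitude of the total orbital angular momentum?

|L_tot|_max = 2√14 ℏ ≈ 7.483ℏ

L runs from |5 − 2| = 3 to 5 + 2 = 7.
L ∈ {3, 4, 5, 6, 7}.
The largest magnitude corresponds to L = 7: |L_tot| = ℏ√(7·8) = 2√14 ℏ.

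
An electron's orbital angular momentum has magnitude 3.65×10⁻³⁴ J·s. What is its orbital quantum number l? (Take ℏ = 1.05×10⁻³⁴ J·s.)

In units of ℏ, |L| ≈ 3.476.
l(l+1) ≈ 3.476² ≈ 12.08, so l = 3.

l = 3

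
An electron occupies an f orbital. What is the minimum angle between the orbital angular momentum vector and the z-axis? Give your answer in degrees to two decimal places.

For an f orbital, l = 3.
|L| = ℏ√(l(l+1)) = 2√3 ℏ.
The smallest angle corresponds to the largest L_z, i.e. m_l = l = 3, giving L_z = 3ℏ.
cos θ_min = 3/√12, so θ_min ≈ 30.00°.

θ_min ≈ 30.00°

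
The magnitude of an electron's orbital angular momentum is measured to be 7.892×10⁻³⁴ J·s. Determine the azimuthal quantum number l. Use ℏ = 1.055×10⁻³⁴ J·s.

Dividing by ℏ: |L|/ℏ ≈ 7.481.
(|L|/ℏ)² = l(l+1) ≈ 55.96 ⇒ l = 7.

l = 7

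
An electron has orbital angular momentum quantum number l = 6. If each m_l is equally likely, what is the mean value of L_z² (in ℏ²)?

m_l runs from −6 to 6, i.e. {-6, -5, -4, -3, -2, -1, 0, 1, 2, 3, 4, 5, 6}.
⟨L_z²⟩ = ℏ²·(Σ m_l²)/(2l+1) = ℏ²·182/13 = 14ℏ².

⟨L_z²⟩ = 14 ℏ²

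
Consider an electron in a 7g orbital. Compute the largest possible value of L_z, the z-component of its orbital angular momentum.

L_z,max = 4ℏ

For 7g, l = 4.
L_z = m_l ℏ with m_l ∈ {−4, …, 4}; the maximum is m_l = 4.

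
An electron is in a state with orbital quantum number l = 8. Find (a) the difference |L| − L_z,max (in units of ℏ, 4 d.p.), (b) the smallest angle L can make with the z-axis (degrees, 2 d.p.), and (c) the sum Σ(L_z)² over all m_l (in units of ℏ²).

|L|−L_z,max ≈ 0.4853ℏ; θ_min ≈ 19.47°; Σ(L_z)² = 408 ℏ²

|L| − L_z,max = (6√2 − 8)ℏ ≈ 0.4853ℏ.
cos θ_min = 8/√72, so θ_min ≈ 19.47°.
Σ m_l² = 408, so Σ(L_z)² = 408 ℏ².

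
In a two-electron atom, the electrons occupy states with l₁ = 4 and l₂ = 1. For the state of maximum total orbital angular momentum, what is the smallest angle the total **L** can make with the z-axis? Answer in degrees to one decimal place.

Angular momentum addition gives L = |l₁ − l₂|, …, l₁ + l₂.
So L can be 3, 4, 5.
The maximum is L = 5, with |L_tot| = ℏ√(5·6) = √30 ℏ.
The minimum angle with z is arccos(5/√30) ≈ 24.1°.

θ_min ≈ 24.1°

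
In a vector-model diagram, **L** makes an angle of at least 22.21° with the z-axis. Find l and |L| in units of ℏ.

l = 6, |L| = √42 ℏ ≈ 6.481ℏ

cos θ_min = l/√(l(l+1)) = √(l/(l+1)), so l/(l+1) = cos²(22.21°) = 0.8571.
Solving: l = 6.
Then |L| = ℏ√(6·7) = √42 ℏ.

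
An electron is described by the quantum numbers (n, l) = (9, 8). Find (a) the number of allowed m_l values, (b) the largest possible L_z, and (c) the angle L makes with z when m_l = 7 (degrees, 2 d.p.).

There are 2l+1 = 17 values of m_l.
L_z,max = lℏ = 8ℏ.
For m_l = 7: cos θ = 7/√72, θ ≈ 34.42°.

17 values; L_z,max = 8ℏ; θ(m_l=7) ≈ 34.42°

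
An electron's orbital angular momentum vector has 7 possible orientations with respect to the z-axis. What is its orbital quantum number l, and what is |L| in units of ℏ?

2l + 1 = 7 ⇒ l = 3.
Then |L| = √(l(l+1)) ℏ = 2√3 ℏ.

l = 3, |L| = 2√3 ℏ ≈ 3.464ℏ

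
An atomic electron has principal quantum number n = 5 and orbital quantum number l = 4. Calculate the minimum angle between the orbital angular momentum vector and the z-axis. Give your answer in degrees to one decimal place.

θ_min ≈ 26.6°

|L|² = l(l+1)ℏ² = 20ℏ², so |L| = 2√5 ℏ.
The smallest angle corresponds to the largest L_z, i.e. m_l = l = 4, giving L_z = 4ℏ.
cos θ_min = 4/√20, so θ_min ≈ 26.6°.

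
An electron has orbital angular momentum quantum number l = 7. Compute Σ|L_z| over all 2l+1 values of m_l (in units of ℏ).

m_l runs from −7 to 7, i.e. {-7, -6, -5, -4, -3, -2, -1, 0, 1, 2, 3, 4, 5, 6, 7}.
Σ|m_l| = 2(1+2+…+7) = 56.

Σ|L_z| = 56 ℏ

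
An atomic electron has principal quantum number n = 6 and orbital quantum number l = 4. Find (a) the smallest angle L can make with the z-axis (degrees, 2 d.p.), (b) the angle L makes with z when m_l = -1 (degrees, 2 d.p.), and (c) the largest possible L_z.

cos θ_min = 4/√20, so θ_min ≈ 26.57°.
For m_l = -1: cos θ = -1/√20, θ ≈ 102.92°.
L_z,max = lℏ = 4ℏ.

θ_min ≈ 26.57°; θ(m_l=-1) ≈ 102.92°; L_z,max = 4ℏ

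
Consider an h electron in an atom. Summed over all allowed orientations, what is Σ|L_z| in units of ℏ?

For an h orbital, l = 5.
The allowed m_l values are -5, -4, -3, -2, -1, 0, 1, 2, 3, 4, 5.
Σ|m_l| = l(l+1) = 30.

Σ|L_z| = 30 ℏ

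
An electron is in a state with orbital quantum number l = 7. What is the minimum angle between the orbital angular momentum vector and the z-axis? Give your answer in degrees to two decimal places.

θ_min ≈ 20.70°

|L|² = l(l+1)ℏ² = 56ℏ², so |L| = 2√14 ℏ.
The smallest angle corresponds to the largest L_z, i.e. m_l = l = 7, giving L_z = 7ℏ.
cos θ_min = 7/√56, so θ_min ≈ 20.70°.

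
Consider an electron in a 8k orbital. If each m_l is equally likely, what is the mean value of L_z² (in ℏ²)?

For 8k, l = 7.
The allowed m_l values are -7, -6, -5, -4, -3, -2, -1, 0, 1, 2, 3, 4, 5, 6, 7.
⟨L_z²⟩ = ℏ²·l(l+1)/3 = 18.67ℏ².

⟨L_z²⟩ = 18.67 ℏ²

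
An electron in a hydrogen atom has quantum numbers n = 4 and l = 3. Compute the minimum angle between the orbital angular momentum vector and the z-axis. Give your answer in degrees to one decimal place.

θ_min ≈ 30.0°

|L|² = l(l+1)ℏ² = 12ℏ², so |L| = 2√3 ℏ.
The smallest angle corresponds to the largest L_z, i.e. m_l = l = 3, giving L_z = 3ℏ.
cos θ_min = 3/√12, so θ_min ≈ 30.0°.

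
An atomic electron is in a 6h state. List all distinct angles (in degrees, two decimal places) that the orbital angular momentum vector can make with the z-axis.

θ ∈ {24.09°, 43.09°, 56.79°, 68.58°, 79.48°, 90.00°, 100.52°, 111.42°, 123.21°, 136.91°, 155.91°}

6h means n = 6, l = 5.
|L| = √(l(l+1)) ℏ = √30 ℏ.
cos θ = m_l/√30 for each m_l ∈ {-5, -4, -3, -2, -1, 0, 1, 2, 3, 4, 5}.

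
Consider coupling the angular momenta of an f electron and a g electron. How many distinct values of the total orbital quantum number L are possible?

7

The total orbital quantum number L ranges from |l₁ − l₂| to l₁ + l₂ in integer steps.
So L can be 1, 2, 3, 4, 5, 6, 7.
That is 7 values.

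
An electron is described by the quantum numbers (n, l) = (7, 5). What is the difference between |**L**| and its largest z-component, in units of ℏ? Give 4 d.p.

|L| − L_z,max ≈ 0.4772ℏ

|L| = √30 ℏ ≈ 5.4772ℏ, while L_z,max = lℏ = 5ℏ.
The difference is (√30 − 5)ℏ ≈ 0.4772ℏ.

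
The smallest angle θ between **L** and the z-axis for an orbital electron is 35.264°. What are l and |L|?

l = 2, |L| = √6 ℏ ≈ 2.449ℏ

cos θ_min = l/√(l(l+1)) = √(l/(l+1)), so l/(l+1) = cos²(35.264°) = 0.6667.
Solving: l = 2.
Then |L| = ℏ√(2·3) = √6 ℏ.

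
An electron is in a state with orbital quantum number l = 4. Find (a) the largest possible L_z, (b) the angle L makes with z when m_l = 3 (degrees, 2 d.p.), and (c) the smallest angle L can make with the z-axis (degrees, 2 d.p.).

L_z,max = lℏ = 4ℏ.
For m_l = 3: cos θ = 3/√20, θ ≈ 47.87°.
cos θ_min = 4/√20, so θ_min ≈ 26.57°.

L_z,max = 4ℏ; θ(m_l=3) ≈ 47.87°; θ_min ≈ 26.57°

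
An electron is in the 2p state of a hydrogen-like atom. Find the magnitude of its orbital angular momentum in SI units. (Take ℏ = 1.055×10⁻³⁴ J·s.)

|L| = 1.492×10⁻³⁴ J·s

For 2p, l = 1.
|L| = ℏ√(l(l+1)) = ℏ√(1·2) = √2 ℏ
Numerically, |L| = 1.414 × (1.055×10⁻³⁴ J·s) = 1.492×10⁻³⁴ J·s.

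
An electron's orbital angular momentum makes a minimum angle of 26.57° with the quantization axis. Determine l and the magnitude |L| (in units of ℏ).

l = 4, |L| = 2√5 ℏ ≈ 4.472ℏ

cos θ_min = l/√(l(l+1)) = √(l/(l+1)), so l/(l+1) = cos²(26.57°) = 0.7999.
l = cos²θ/sin²θ ≈ 4.
Then |L| = ℏ√(4·5) = 2√5 ℏ.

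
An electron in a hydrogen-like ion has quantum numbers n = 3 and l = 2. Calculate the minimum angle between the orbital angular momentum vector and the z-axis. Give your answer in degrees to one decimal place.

θ_min ≈ 35.3°

|L| = √(l(l+1)) ℏ = √6 ℏ.
The smallest angle corresponds to the largest L_z, i.e. m_l = l = 2, giving L_z = 2ℏ.
cos θ_min = 2/√6, so θ_min ≈ 35.3°.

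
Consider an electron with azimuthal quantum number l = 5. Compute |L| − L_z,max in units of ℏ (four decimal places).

|L| = √30 ℏ ≈ 5.4772ℏ, while L_z,max = lℏ = 5ℏ.
The difference is (√30 − 5)ℏ ≈ 0.4772ℏ.

|L| − L_z,max ≈ 0.4772ℏ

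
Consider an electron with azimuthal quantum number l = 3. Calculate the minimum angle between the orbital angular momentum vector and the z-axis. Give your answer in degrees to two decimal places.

|L| = ℏ√(l(l+1)) = 2√3 ℏ.
The smallest angle corresponds to the largest L_z, i.e. m_l = l = 3, giving L_z = 3ℏ.
cos θ_min = 3/√12, so θ_min ≈ 30.00°.

θ_min ≈ 30.00°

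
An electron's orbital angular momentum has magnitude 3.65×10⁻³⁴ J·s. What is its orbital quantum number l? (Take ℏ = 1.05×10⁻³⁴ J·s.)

l = 3

|L|/ℏ = (3.65×10⁻³⁴)/(1.05×10⁻³⁴) ≈ 3.476.
Set l(l+1) = 12.08; the integer solution is l = 3.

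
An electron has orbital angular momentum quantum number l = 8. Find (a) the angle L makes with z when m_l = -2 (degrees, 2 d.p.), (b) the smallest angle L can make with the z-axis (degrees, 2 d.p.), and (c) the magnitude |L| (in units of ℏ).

For m_l = -2: cos θ = -2/√72, θ ≈ 103.63°.
cos θ_min = 8/√72, so θ_min ≈ 19.47°.
|L| = ℏ√(8·9) = 6√2 ℏ ≈ 8.485ℏ.

θ(m_l=-2) ≈ 103.63°; θ_min ≈ 19.47°; |L| = 6√2 ℏ ≈ 8.485ℏ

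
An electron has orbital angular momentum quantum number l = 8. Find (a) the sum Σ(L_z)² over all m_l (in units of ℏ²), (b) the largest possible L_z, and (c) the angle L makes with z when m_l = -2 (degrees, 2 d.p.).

Σ m_l² = 408, so Σ(L_z)² = 408 ℏ².
L_z,max = lℏ = 8ℏ.
For m_l = -2: cos θ = -2/√72, θ ≈ 103.63°.

Σ(L_z)² = 408 ℏ²; L_z,max = 8ℏ; θ(m_l=-2) ≈ 103.63°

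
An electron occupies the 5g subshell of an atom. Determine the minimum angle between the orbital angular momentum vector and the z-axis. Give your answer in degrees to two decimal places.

θ_min ≈ 26.57°

For 5g, l = 4.
|L| = √(l(l+1)) ℏ = 2√5 ℏ.
The smallest angle corresponds to the largest L_z, i.e. m_l = l = 4, giving L_z = 4ℏ.
cos θ_min = 4/√20, so θ_min ≈ 26.57°.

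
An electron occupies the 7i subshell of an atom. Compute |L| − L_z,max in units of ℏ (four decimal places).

|L| − L_z,max ≈ 0.4807ℏ

For 7i, l = 6.
|L| = √42 ℏ ≈ 6.4807ℏ, while L_z,max = lℏ = 6ℏ.
The difference is (√42 − 6)ℏ ≈ 0.4807ℏ.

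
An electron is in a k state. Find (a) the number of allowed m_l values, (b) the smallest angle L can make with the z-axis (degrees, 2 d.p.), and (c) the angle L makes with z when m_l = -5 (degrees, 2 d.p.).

15 values; θ_min ≈ 20.70°; θ(m_l=-5) ≈ 131.92°

K corresponds to l = 7.
There are 2l+1 = 15 values of m_l.
cos θ_min = 7/√56, so θ_min ≈ 20.70°.
For m_l = -5: cos θ = -5/√56, θ ≈ 131.92°.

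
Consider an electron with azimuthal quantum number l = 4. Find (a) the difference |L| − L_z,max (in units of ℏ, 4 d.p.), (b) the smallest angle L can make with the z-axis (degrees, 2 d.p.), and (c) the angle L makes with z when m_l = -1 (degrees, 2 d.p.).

|L|−L_z,max ≈ 0.4721ℏ; θ_min ≈ 26.57°; θ(m_l=-1) ≈ 102.92°

|L| − L_z,max = (2√5 − 4)ℏ ≈ 0.4721ℏ.
cos θ_min = 4/√20, so θ_min ≈ 26.57°.
For m_l = -1: cos θ = -1/√20, θ ≈ 102.92°.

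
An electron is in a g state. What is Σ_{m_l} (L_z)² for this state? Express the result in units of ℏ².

A g state has l = 4.
m_l ∈ {-4, -3, -2, -1, 0, 1, 2, 3, 4}.
Σ m_l² = l(l+1)(2l+1)/3 = 4·5·9/3 = 60.

Σ(L_z)² = 60 ℏ²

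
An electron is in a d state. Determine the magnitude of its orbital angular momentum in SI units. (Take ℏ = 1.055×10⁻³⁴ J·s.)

For a d orbital, l = 2.
|L| = ℏ√(l(l+1)) = ℏ√(2·3) = √6 ℏ
Numerically, |L| = 2.449 × (1.055×10⁻³⁴ J·s) = 2.584×10⁻³⁴ J·s.

|L| = 2.584×10⁻³⁴ J·s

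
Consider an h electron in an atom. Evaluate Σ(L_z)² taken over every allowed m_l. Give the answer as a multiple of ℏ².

Σ(L_z)² = 110 ℏ²

An h state has l = 5.
The allowed m_l values are -5, -4, -3, -2, -1, 0, 1, 2, 3, 4, 5.
Σ m_l² = l(l+1)(2l+1)/3 = 5·6·11/3 = 110.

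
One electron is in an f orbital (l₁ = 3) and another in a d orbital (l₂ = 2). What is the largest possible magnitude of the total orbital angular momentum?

By the triangle rule, |l₁ − l₂| ≤ L ≤ l₁ + l₂.
So L can be 1, 2, 3, 4, 5.
The largest magnitude corresponds to L = 5: |L_tot| = ℏ√(5·6) = √30 ℏ.

|L_tot|_max = √30 ℏ ≈ 5.477ℏ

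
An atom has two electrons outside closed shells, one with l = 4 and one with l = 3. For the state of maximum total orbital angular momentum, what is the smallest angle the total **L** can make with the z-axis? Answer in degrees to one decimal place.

θ_min ≈ 20.7°

The total orbital quantum number L ranges from |l₁ − l₂| to l₁ + l₂ in integer steps.
So L can be 1, 2, 3, 4, 5, 6, 7.
The maximum is L = 7, with |L_tot| = ℏ√(7·8) = 2√14 ℏ.
The minimum angle with z is arccos(7/√56) ≈ 20.7°.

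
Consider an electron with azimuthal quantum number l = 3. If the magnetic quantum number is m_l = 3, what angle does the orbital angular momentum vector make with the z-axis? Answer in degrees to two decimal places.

|L| = ℏ√(l(l+1)) = 2√3 ℏ.
L_z = m_l ℏ = 3ℏ.
cos θ = L_z/|L| = 3/√12, so θ ≈ 30.00°.

θ ≈ 30.00°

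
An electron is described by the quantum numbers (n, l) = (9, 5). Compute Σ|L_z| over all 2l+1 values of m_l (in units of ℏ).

Σ|L_z| = 30 ℏ

m_l ∈ {-5, -4, -3, -2, -1, 0, 1, 2, 3, 4, 5}.
Σ|m_l| = 2·5(5+1)/2 = 30.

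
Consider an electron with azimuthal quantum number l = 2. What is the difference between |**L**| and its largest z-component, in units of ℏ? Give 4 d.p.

|L| = √6 ℏ ≈ 2.4495ℏ, while L_z,max = lℏ = 2ℏ.
The difference is (√6 − 2)ℏ ≈ 0.4495ℏ.

|L| − L_z,max ≈ 0.4495ℏ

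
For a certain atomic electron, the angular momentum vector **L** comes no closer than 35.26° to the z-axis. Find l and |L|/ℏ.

l = 2, |L| = √6 ℏ ≈ 2.449ℏ

cos²θ_min = l/(l+1) = 0.6667.
Thus l = 0.6667/(1 − 0.6667) ≈ 2.
Then |L| = ℏ√(2·3) = √6 ℏ.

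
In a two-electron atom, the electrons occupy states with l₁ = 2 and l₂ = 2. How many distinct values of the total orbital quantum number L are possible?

5

The total orbital quantum number L ranges from |l₁ − l₂| to l₁ + l₂ in integer steps.
L ∈ {0, 1, 2, 3, 4}.
That is 5 values.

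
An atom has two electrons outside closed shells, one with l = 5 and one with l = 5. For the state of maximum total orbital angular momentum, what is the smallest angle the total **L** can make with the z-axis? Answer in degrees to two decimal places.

θ_min ≈ 17.55°

By the triangle rule, |l₁ − l₂| ≤ L ≤ l₁ + l₂.
So L can be 0, 1, 2, 3, 4, 5, 6, 7, 8, 9, 10.
The maximum is L = 10, with |L_tot| = ℏ√(10·11) = √110 ℏ.
The minimum angle with z is arccos(10/√110) ≈ 17.55°.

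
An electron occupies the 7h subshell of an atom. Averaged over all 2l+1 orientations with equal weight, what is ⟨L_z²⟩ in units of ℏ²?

⟨L_z²⟩ = 10 ℏ²

The 7h subshell has l = 5.
m_l ∈ {-5, -4, -3, -2, -1, 0, 1, 2, 3, 4, 5}.
⟨L_z²⟩ = ℏ²·(Σ m_l²)/(2l+1) = ℏ²·110/11 = 10ℏ².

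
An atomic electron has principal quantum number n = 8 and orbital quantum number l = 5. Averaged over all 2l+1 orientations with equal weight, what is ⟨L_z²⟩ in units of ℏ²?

⟨L_z²⟩ = 10 ℏ²

m_l runs from −5 to 5, i.e. {-5, -4, -3, -2, -1, 0, 1, 2, 3, 4, 5}.
Average of L_z² over 11 states: 110/11 ℏ² = 10 ℏ².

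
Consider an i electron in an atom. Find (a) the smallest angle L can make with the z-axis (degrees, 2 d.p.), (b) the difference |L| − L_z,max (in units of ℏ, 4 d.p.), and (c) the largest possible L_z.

The letter i corresponds to l = 6.
cos θ_min = 6/√42, so θ_min ≈ 22.21°.
|L| − L_z,max = (√42 − 6)ℏ ≈ 0.4807ℏ.
L_z,max = lℏ = 6ℏ.

θ_min ≈ 22.21°; |L|−L_z,max ≈ 0.4807ℏ; L_z,max = 6ℏ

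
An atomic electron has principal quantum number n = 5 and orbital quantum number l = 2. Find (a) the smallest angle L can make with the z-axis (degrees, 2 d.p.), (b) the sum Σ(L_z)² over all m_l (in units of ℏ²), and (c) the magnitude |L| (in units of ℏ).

θ_min ≈ 35.26°; Σ(L_z)² = 10 ℏ²; |L| = √6 ℏ ≈ 2.449ℏ

cos θ_min = 2/√6, so θ_min ≈ 35.26°.
Σ m_l² = 10, so Σ(L_z)² = 10 ℏ².
|L| = ℏ√(2·3) = √6 ℏ ≈ 2.449ℏ.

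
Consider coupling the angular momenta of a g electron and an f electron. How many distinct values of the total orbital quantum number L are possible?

7

The total orbital quantum number L ranges from |l₁ − l₂| to l₁ + l₂ in integer steps.
L ∈ {1, 2, 3, 4, 5, 6, 7}.
That is 7 values.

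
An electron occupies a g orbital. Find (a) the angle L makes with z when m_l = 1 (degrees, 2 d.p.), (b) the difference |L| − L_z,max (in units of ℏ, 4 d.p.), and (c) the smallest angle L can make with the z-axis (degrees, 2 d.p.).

For a g orbital, l = 4.
For m_l = 1: cos θ = 1/√20, θ ≈ 77.08°.
|L| − L_z,max = (2√5 − 4)ℏ ≈ 0.4721ℏ.
cos θ_min = 4/√20, so θ_min ≈ 26.57°.

θ(m_l=1) ≈ 77.08°; |L|−L_z,max ≈ 0.4721ℏ; θ_min ≈ 26.57°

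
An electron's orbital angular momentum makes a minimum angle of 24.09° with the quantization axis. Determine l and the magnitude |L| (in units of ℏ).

l = 5, |L| = √30 ℏ ≈ 5.477ℏ

cos²θ_min = l/(l+1) = 0.8334.
l = cos²θ/sin²θ ≈ 5.
Then |L| = ℏ√(5·6) = √30 ℏ.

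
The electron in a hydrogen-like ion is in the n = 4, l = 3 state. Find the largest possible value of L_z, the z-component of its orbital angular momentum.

L_z,max = 3ℏ

L_z = m_l ℏ with m_l ∈ {−3, …, 3}; the maximum is m_l = 3.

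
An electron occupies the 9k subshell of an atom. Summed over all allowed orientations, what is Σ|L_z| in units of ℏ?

The 9k subshell has l = 7.
The allowed m_l values are -7, -6, -5, -4, -3, -2, -1, 0, 1, 2, 3, 4, 5, 6, 7.
Σ|m_l| = 2·7(7+1)/2 = 56.

Σ|L_z| = 56 ℏ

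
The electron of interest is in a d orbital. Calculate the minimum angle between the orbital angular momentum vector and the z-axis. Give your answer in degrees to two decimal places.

θ_min ≈ 35.26°

The letter d corresponds to l = 2.
|L| = √(l(l+1)) ℏ = √6 ℏ.
The smallest angle corresponds to the largest L_z, i.e. m_l = l = 2, giving L_z = 2ℏ.
cos θ_min = 2/√6, so θ_min ≈ 35.26°.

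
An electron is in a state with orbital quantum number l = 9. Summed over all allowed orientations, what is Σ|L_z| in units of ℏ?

Σ|L_z| = 90 ℏ

m_l ∈ {-9, -8, -7, -6, -5, -4, -3, -2, -1, 0, 1, 2, 3, 4, 5, 6, 7, 8, 9}.
Σ|m_l| = 2·9(9+1)/2 = 90.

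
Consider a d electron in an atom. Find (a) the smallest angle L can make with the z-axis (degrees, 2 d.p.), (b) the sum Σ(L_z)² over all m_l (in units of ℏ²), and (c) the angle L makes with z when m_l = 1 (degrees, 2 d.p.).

θ_min ≈ 35.26°; Σ(L_z)² = 10 ℏ²; θ(m_l=1) ≈ 65.91°

A d state has l = 2.
cos θ_min = 2/√6, so θ_min ≈ 35.26°.
Σ m_l² = 10, so Σ(L_z)² = 10 ℏ².
For m_l = 1: cos θ = 1/√6, θ ≈ 65.91°.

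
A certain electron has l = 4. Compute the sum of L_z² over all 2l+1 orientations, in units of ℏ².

Σ(L_z)² = 60 ℏ²

The allowed m_l values are -4, -3, -2, -1, 0, 1, 2, 3, 4.
Σ m_l² = 2·(1 + 4 + 9 + 16) = 60.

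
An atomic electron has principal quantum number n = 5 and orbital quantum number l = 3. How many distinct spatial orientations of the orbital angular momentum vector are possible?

7

The number of m_l values is 2l + 1 = 2·3 + 1 = 7.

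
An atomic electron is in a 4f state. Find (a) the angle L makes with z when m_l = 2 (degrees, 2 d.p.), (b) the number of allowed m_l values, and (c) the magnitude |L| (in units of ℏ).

θ(m_l=2) ≈ 54.74°; 7 values; |L| = 2√3 ℏ ≈ 3.464ℏ

4f means n = 4, l = 3.
For m_l = 2: cos θ = 2/√12, θ ≈ 54.74°.
There are 2l+1 = 7 values of m_l.
|L| = ℏ√(3·4) = 2√3 ℏ ≈ 3.464ℏ.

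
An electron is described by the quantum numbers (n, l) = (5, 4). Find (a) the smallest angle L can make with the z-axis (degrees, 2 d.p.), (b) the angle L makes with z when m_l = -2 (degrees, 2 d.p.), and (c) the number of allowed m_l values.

cos θ_min = 4/√20, so θ_min ≈ 26.57°.
For m_l = -2: cos θ = -2/√20, θ ≈ 116.57°.
There are 2l+1 = 9 values of m_l.

θ_min ≈ 26.57°; θ(m_l=-2) ≈ 116.57°; 9 values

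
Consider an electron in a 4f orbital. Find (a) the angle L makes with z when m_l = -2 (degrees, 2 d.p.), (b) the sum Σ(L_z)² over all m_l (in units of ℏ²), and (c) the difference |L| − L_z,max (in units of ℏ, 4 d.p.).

The 4f subshell has l = 3.
For m_l = -2: cos θ = -2/√12, θ ≈ 125.26°.
Σ m_l² = 28, so Σ(L_z)² = 28 ℏ².
|L| − L_z,max = (2√3 − 3)ℏ ≈ 0.4641ℏ.

θ(m_l=-2) ≈ 125.26°; Σ(L_z)² = 28 ℏ²; |L|−L_z,max ≈ 0.4641ℏ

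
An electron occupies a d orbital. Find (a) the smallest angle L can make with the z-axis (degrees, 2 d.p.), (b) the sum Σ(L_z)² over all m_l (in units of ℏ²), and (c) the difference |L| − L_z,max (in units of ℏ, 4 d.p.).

θ_min ≈ 35.26°; Σ(L_z)² = 10 ℏ²; |L|−L_z,max ≈ 0.4495ℏ

For a d orbital, l = 2.
cos θ_min = 2/√6, so θ_min ≈ 35.26°.
Σ m_l² = 10, so Σ(L_z)² = 10 ℏ².
|L| − L_z,max = (√6 − 2)ℏ ≈ 0.4495ℏ.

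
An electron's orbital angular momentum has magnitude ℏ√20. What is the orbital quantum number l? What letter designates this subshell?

l = 4 (g orbital)

|L| = ℏ√(l(l+1)), so l(l+1) = 20.
Solving: l = 4.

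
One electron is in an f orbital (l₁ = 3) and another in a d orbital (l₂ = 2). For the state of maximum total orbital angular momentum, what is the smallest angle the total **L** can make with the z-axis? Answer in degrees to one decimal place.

θ_min ≈ 24.1°

By the triangle rule, |l₁ − l₂| ≤ L ≤ l₁ + l₂.
L ∈ {1, 2, 3, 4, 5}.
The maximum is L = 5, with |L_tot| = ℏ√(5·6) = √30 ℏ.
The minimum angle with z is arccos(5/√30) ≈ 24.1°.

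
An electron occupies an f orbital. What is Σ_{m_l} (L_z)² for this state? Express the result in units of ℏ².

Σ(L_z)² = 28 ℏ²

For an f orbital, l = 3.
The allowed m_l values are -3, -2, -1, 0, 1, 2, 3.
Summing m² from −3 to 3: Σ m_l² = 28.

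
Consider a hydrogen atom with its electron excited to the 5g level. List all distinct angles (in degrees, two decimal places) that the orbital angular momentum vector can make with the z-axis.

The 5g level has l = 4.
|L|² = l(l+1)ℏ² = 20ℏ², so |L| = 2√5 ℏ.
cos θ = m_l/√20 for each m_l ∈ {-4, -3, -2, -1, 0, 1, 2, 3, 4}.

θ ∈ {26.57°, 47.87°, 63.43°, 77.08°, 90.00°, 102.92°, 116.57°, 132.13°, 153.43°}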